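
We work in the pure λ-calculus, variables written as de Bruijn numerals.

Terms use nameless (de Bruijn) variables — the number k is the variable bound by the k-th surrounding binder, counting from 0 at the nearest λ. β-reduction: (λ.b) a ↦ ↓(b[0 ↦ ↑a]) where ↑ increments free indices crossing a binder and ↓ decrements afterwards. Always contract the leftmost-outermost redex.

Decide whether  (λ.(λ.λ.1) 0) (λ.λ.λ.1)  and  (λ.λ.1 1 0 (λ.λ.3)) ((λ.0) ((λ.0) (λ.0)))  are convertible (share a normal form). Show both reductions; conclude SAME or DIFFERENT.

Term A:
  start: (λ.(λ.λ.1) 0) (λ.λ.λ.1)
  step 1: (λ.λ.1) (λ.λ.λ.1)
  step 2: λ.λ.λ.λ.1

Term B:
  start: (λ.λ.1 1 0 (λ.λ.3)) ((λ.0) ((λ.0) (λ.0)))
  step 1: λ.(λ.0) ((λ.0) (λ.0)) ((λ.0) ((λ.0) (λ.0))) 0 (λ.λ.(λ.0) ((λ.0) (λ.0)))
  step 2: λ.(λ.0) (λ.0) ((λ.0) ((λ.0) (λ.0))) 0 (λ.λ.(λ.0) ((λ.0) (λ.0)))
  step 3: λ.(λ.0) ((λ.0) ((λ.0) (λ.0))) 0 (λ.λ.(λ.0) ((λ.0) (λ.0)))
  step 4: λ.(λ.0) ((λ.0) (λ.0)) 0 (λ.λ.(λ.0) ((λ.0) (λ.0)))
  step 5: λ.(λ.0) (λ.0) 0 (λ.λ.(λ.0) ((λ.0) (λ.0)))
  step 6: λ.(λ.0) 0 (λ.λ.(λ.0) ((λ.0) (λ.0)))
  step 7: λ.0 (λ.λ.(λ.0) ((λ.0) (λ.0)))
  step 8: λ.0 (λ.λ.(λ.0) (λ.0))
  step 9: λ.0 (λ.λ.λ.0)

Answer: DIFFERENT — A ⇓ λ.λ.λ.λ.1, B ⇓ λ.0 (λ.λ.λ.0)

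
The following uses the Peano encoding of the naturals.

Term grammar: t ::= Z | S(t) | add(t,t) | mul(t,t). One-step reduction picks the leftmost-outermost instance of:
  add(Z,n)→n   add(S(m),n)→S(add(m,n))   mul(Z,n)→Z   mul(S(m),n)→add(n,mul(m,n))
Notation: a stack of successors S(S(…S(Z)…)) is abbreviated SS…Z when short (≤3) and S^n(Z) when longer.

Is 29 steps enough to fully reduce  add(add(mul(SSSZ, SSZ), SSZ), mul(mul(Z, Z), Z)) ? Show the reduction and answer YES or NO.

Answer: NO — after 29 steps the term is S(S(S(S(S(S(S(S(mul(mul(Z, Z), Z))))))))), not yet normal

Reduction:
  start: add(add(mul(SSSZ, SSZ), SSZ), mul(mul(Z, Z), Z))
  [1] add(add(add(SSZ, mul(SSZ, SSZ)), SSZ), mul(mul(Z, Z), Z))
  [2] add(add(S(add(SZ, mul(SSZ, SSZ))), SSZ), mul(mul(Z, Z), Z))
  [3] add(S(add(add(SZ, mul(SSZ, SSZ)), SSZ)), mul(mul(Z, Z), Z))
  [4] S(add(add(add(SZ, mul(SSZ, SSZ)), SSZ), mul(mul(Z, Z), Z)))
  [5] S(add(add(S(add(Z, mul(SSZ, SSZ))), SSZ), mul(mul(Z, Z), Z)))
  [6] S(add(S(add(add(Z, mul(SSZ, SSZ)), SSZ)), mul(mul(Z, Z), Z)))
  [7] S(S(add(add(add(Z, mul(SSZ, SSZ)), SSZ), mul(mul(Z, Z), Z))))
  [8] S(S(add(add(mul(SSZ, SSZ), SSZ), mul(mul(Z, Z), Z))))
  [9] S(S(add(add(add(SSZ, mul(SZ, SSZ)), SSZ), mul(mul(Z, Z), Z))))
  [10] S(S(add(add(S(add(SZ, mul(SZ, SSZ))), SSZ), mul(mul(Z, Z), Z))))
  [11] S(S(add(S(add(add(SZ, mul(SZ, SSZ)), SSZ)), mul(mul(Z, Z), Z))))
  [12] S(S(S(add(add(add(SZ, mul(SZ, SSZ)), SSZ), mul(mul(Z, Z), Z)))))
  [13] S(S(S(add(add(S(add(Z, mul(SZ, SSZ))), SSZ), mul(mul(Z, Z), Z)))))
  [14] S(S(S(add(S(add(add(Z, mul(SZ, SSZ)), SSZ)), mul(mul(Z, Z), Z)))))
  [15] S(S(S(S(add(add(add(Z, mul(SZ, SSZ)), SSZ), mul(mul(Z, Z), Z))))))
  [16] S(S(S(S(add(add(mul(SZ, SSZ), SSZ), mul(mul(Z, Z), Z))))))
  [17] S(S(S(S(add(add(add(SSZ, mul(Z, SSZ)), SSZ), mul(mul(Z, Z), Z))))))
  [18] S(S(S(S(add(add(S(add(SZ, mul(Z, SSZ))), SSZ), mul(mul(Z, Z), Z))))))
  [19] S(S(S(S(add(S(add(add(SZ, mul(Z, SSZ)), SSZ)), mul(mul(Z, Z), Z))))))
  [20] S(S(S(S(S(add(add(add(SZ, mul(Z, SSZ)), SSZ), mul(mul(Z, Z), Z)))))))
  [21] S(S(S(S(S(add(add(S(add(Z, mul(Z, SSZ))), SSZ), mul(mul(Z, Z), Z)))))))
  [22] S(S(S(S(S(add(S(add(add(Z, mul(Z, SSZ)), SSZ)), mul(mul(Z, Z), Z)))))))
  [23] S(S(S(S(S(S(add(add(add(Z, mul(Z, SSZ)), SSZ), mul(mul(Z, Z), Z))))))))
  [24] S(S(S(S(S(S(add(add(mul(Z, SSZ), SSZ), mul(mul(Z, Z), Z))))))))
  [25] S(S(S(S(S(S(add(add(Z, SSZ), mul(mul(Z, Z), Z))))))))
  [26] S(S(S(S(S(S(add(SSZ, mul(mul(Z, Z), Z))))))))
  [27] S(S(S(S(S(S(S(add(SZ, mul(mul(Z, Z), Z)))))))))
  [28] S(S(S(S(S(S(S(S(add(Z, mul(mul(Z, Z), Z))))))))))
  [29] S(S(S(S(S(S(S(S(mul(mul(Z, Z), Z)))))))))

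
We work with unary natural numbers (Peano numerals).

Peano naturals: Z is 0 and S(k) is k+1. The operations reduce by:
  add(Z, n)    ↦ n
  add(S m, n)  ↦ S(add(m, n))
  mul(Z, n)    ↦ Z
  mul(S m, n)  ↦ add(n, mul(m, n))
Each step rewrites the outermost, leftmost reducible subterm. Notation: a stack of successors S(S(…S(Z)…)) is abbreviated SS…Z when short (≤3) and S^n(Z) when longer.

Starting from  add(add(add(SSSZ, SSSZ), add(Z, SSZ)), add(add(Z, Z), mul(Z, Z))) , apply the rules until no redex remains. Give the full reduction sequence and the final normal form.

Answer: normal form = S^8(Z)  (in 24 steps)

Derivation:
  start: add(add(add(SSSZ, SSSZ), add(Z, SSZ)), add(add(Z, Z), mul(Z, Z)))
  →1  add(add(S(add(SSZ, SSSZ)), add(Z, SSZ)), add(add(Z, Z), mul(Z, Z)))
  →2  add(S(add(add(SSZ, SSSZ), add(Z, SSZ))), add(add(Z, Z), mul(Z, Z)))
  →3  S(add(add(add(SSZ, SSSZ), add(Z, SSZ)), add(add(Z, Z), mul(Z, Z))))
  →4  S(add(add(S(add(SZ, SSSZ)), add(Z, SSZ)), add(add(Z, Z), mul(Z, Z))))
  →5  S(add(S(add(add(SZ, SSSZ), add(Z, SSZ))), add(add(Z, Z), mul(Z, Z))))
  →6  S(S(add(add(add(SZ, SSSZ), add(Z, SSZ)), add(add(Z, Z), mul(Z, Z)))))
  →7  S(S(add(add(S(add(Z, SSSZ)), add(Z, SSZ)), add(add(Z, Z), mul(Z, Z)))))
  →8  S(S(add(S(add(add(Z, SSSZ), add(Z, SSZ))), add(add(Z, Z), mul(Z, Z)))))
  →9  S(S(S(add(add(add(Z, SSSZ), add(Z, SSZ)), add(add(Z, Z), mul(Z, Z))))))
  →10  S(S(S(add(add(SSSZ, add(Z, SSZ)), add(add(Z, Z), mul(Z, Z))))))
  →11  S(S(S(add(S(add(SSZ, add(Z, SSZ))), add(add(Z, Z), mul(Z, Z))))))
  →12  S(S(S(S(add(add(SSZ, add(Z, SSZ)), add(add(Z, Z), mul(Z, Z)))))))
  →13  S(S(S(S(add(S(add(SZ, add(Z, SSZ))), add(add(Z, Z), mul(Z, Z)))))))
  →14  S(S(S(S(S(add(add(SZ, add(Z, SSZ)), add(add(Z, Z), mul(Z, Z))))))))
  →15  S(S(S(S(S(add(S(add(Z, add(Z, SSZ))), add(add(Z, Z), mul(Z, Z))))))))
  →16  S(S(S(S(S(S(add(add(Z, add(Z, SSZ)), add(add(Z, Z), mul(Z, Z)))))))))
  →17  S(S(S(S(S(S(add(add(Z, SSZ), add(add(Z, Z), mul(Z, Z)))))))))
  →18  S(S(S(S(S(S(add(SSZ, add(add(Z, Z), mul(Z, Z)))))))))
  →19  S(S(S(S(S(S(S(add(SZ, add(add(Z, Z), mul(Z, Z))))))))))
  →20  S(S(S(S(S(S(S(S(add(Z, add(add(Z, Z), mul(Z, Z)))))))))))
  →21  S(S(S(S(S(S(S(S(add(add(Z, Z), mul(Z, Z))))))))))
  →22  S(S(S(S(S(S(S(S(add(Z, mul(Z, Z))))))))))
  →23  S(S(S(S(S(S(S(S(mul(Z, Z)))))))))
  →24  S^8(Z)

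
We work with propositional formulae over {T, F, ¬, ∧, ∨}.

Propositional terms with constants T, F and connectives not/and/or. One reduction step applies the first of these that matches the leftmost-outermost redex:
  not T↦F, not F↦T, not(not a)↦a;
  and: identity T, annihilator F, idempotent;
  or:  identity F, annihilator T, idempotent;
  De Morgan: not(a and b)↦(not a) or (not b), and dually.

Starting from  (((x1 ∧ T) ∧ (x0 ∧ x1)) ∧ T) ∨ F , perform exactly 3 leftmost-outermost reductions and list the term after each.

Answer: after 3 steps: x1 ∧ (x0 ∧ x1)

Derivation:
  start: (((x1 ∧ T) ∧ (x0 ∧ x1)) ∧ T) ∨ F
  [1] ((x1 ∧ T) ∧ (x0 ∧ x1)) ∧ T
  [2] (x1 ∧ T) ∧ (x0 ∧ x1)
  [3] x1 ∧ (x0 ∧ x1)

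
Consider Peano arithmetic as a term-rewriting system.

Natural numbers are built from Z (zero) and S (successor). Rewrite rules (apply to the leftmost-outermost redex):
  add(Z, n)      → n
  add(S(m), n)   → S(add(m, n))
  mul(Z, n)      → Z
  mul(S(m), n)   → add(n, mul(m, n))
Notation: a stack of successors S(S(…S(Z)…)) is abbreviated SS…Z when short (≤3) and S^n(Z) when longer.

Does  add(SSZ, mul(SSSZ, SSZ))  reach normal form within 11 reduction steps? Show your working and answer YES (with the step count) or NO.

  start: add(SSZ, mul(SSSZ, SSZ))
  step 1: S(add(SZ, mul(SSSZ, SSZ)))
  step 2: S(S(add(Z, mul(SSSZ, SSZ))))
  step 3: S(S(mul(SSSZ, SSZ)))
  step 4: S(S(add(SSZ, mul(SSZ, SSZ))))
  step 5: S(S(S(add(SZ, mul(SSZ, SSZ)))))
  step 6: S(S(S(S(add(Z, mul(SSZ, SSZ))))))
  step 7: S(S(S(S(mul(SSZ, SSZ)))))
  step 8: S(S(S(S(add(SSZ, mul(SZ, SSZ))))))
  step 9: S(S(S(S(S(add(SZ, mul(SZ, SSZ)))))))
  step 10: S(S(S(S(S(S(add(Z, mul(SZ, SSZ))))))))
  step 11: S(S(S(S(S(S(mul(SZ, SSZ)))))))

Answer: NO — after 11 steps the term is S(S(S(S(S(S(mul(SZ, SSZ))))))), not yet normal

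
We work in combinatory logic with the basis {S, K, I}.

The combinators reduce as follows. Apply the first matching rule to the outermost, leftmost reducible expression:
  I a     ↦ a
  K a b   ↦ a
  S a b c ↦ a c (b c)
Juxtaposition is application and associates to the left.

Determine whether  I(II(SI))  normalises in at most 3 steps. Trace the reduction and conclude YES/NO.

Answer: YES — reaches normal form SI in 3 ≤ 3 steps

Derivation:
  start: I(II(SI))
  step 1: II(SI)
  step 2: I(SI)
  step 3: SI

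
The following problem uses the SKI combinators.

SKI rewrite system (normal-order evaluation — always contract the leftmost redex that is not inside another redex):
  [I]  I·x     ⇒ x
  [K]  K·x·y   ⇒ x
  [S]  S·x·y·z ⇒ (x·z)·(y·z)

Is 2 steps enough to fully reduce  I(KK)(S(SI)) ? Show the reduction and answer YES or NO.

  start: I(KK)(S(SI))
  [1] KK(S(SI))
  [2] K

Answer: YES — reaches normal form K in 2 ≤ 2 steps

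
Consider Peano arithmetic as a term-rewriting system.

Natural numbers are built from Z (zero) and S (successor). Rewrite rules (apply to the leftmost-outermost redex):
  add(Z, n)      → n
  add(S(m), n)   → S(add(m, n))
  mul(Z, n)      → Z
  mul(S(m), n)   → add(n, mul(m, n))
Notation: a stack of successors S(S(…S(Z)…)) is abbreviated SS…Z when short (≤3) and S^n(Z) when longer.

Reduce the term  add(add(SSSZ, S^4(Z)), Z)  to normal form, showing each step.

  start: add(add(SSSZ, S^4(Z)), Z)
  [1] add(S(add(SSZ, S^4(Z))), Z)
  [2] S(add(add(SSZ, S^4(Z)), Z))
  [3] S(add(S(add(SZ, S^4(Z))), Z))
  [4] S(S(add(add(SZ, S^4(Z)), Z)))
  [5] S(S(add(S(add(Z, S^4(Z))), Z)))
  [6] S(S(S(add(add(Z, S^4(Z)), Z))))
  [7] S(S(S(add(S^4(Z), Z))))
  [8] S(S(S(S(add(SSSZ, Z)))))
  [9] S(S(S(S(S(add(SSZ, Z))))))
  [10] S(S(S(S(S(S(add(SZ, Z)))))))
  [11] S(S(S(S(S(S(S(add(Z, Z))))))))
  [12] S^7(Z)

Answer: normal form = S^7(Z)  (in 12 steps)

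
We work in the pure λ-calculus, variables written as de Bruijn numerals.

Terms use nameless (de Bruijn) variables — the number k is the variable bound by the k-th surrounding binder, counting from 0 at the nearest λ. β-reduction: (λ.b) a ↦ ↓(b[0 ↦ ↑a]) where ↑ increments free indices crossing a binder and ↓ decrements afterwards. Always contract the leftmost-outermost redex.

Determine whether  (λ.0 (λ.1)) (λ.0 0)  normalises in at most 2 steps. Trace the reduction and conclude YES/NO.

Answer: NO — after 2 steps the term is (λ.λ.0 0) (λ.λ.0 0), not yet normal

Derivation:
  start: (λ.0 (λ.1)) (λ.0 0)
  [1] (λ.0 0) (λ.λ.0 0)
  [2] (λ.λ.0 0) (λ.λ.0 0)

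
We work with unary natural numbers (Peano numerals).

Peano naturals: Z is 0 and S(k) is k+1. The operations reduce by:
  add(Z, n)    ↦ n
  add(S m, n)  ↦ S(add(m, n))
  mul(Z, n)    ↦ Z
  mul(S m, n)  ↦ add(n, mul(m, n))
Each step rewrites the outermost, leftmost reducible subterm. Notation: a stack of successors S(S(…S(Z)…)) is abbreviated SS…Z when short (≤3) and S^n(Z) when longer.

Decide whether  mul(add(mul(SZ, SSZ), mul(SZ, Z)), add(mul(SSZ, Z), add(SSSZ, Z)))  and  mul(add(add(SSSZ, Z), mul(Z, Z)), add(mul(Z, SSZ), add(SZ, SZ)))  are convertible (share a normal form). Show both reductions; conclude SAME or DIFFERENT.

Term A:
  start: mul(add(mul(SZ, SSZ), mul(SZ, Z)), add(mul(SSZ, Z), add(SSSZ, Z)))
  [1] mul(add(add(SSZ, mul(Z, SSZ)), mul(SZ, Z)), add(mul(SSZ, Z), add(SSSZ, Z)))
  [2] mul(add(S(add(SZ, mul(Z, SSZ))), mul(SZ, Z)), add(mul(SSZ, Z), add(SSSZ, Z)))
  [3] mul(S(add(add(SZ, mul(Z, SSZ)), mul(SZ, Z))), add(mul(SSZ, Z), add(SSSZ, Z)))
  [4] add(add(mul(SSZ, Z), add(SSSZ, Z)), mul(add(add(SZ, mul(Z, SSZ)), mul(SZ, Z)), add(mul(SSZ, Z), add(SSSZ, Z))))
  [5] add(add(add(Z, mul(SZ, Z)), add(SSSZ, Z)), mul(add(add(SZ, mul(Z, SSZ)), mul(SZ, Z)), add(mul(SSZ, Z), add(SSSZ, Z))))
  [6] add(add(mul(SZ, Z), add(SSSZ, Z)), mul(add(add(SZ, mul(Z, SSZ)), mul(SZ, Z)), add(mul(SSZ, Z), add(SSSZ, Z))))
  [7] add(add(add(Z, mul(Z, Z)), add(SSSZ, Z)), mul(add(add(SZ, mul(Z, SSZ)), mul(SZ, Z)), add(mul(SSZ, Z), add(SSSZ, Z))))
  [8] add(add(mul(Z, Z), add(SSSZ, Z)), mul(add(add(SZ, mul(Z, SSZ)), mul(SZ, Z)), add(mul(SSZ, Z), add(SSSZ, Z))))
  [9] add(add(Z, add(SSSZ, Z)), mul(add(add(SZ, mul(Z, SSZ)), mul(SZ, Z)), add(mul(SSZ, Z), add(SSSZ, Z))))
  [10] add(add(SSSZ, Z), mul(add(add(SZ, mul(Z, SSZ)), mul(SZ, Z)), add(mul(SSZ, Z), add(SSSZ, Z))))
  [11] add(S(add(SSZ, Z)), mul(add(add(SZ, mul(Z, SSZ)), mul(SZ, Z)), add(mul(SSZ, Z), add(SSSZ, Z))))
  [12] S(add(add(SSZ, Z), mul(add(add(SZ, mul(Z, SSZ)), mul(SZ, Z)), add(mul(SSZ, Z), add(SSSZ, Z)))))
  [13] S(add(S(add(SZ, Z)), mul(add(add(SZ, mul(Z, SSZ)), mul(SZ, Z)), add(mul(SSZ, Z), add(SSSZ, Z)))))
  [14] S(S(add(add(SZ, Z), mul(add(add(SZ, mul(Z, SSZ)), mul(SZ, Z)), add(mul(SSZ, Z), add(SSSZ, Z))))))
  [15] S(S(add(S(add(Z, Z)), mul(add(add(SZ, mul(Z, SSZ)), mul(SZ, Z)), add(mul(SSZ, Z), add(SSSZ, Z))))))
  [16] S(S(S(add(add(Z, Z), mul(add(add(SZ, mul(Z, SSZ)), mul(SZ, Z)), add(mul(SSZ, Z), add(SSSZ, Z)))))))
  [17] S(S(S(add(Z, mul(add(add(SZ, mul(Z, SSZ)), mul(SZ, Z)), add(mul(SSZ, Z), add(SSSZ, Z)))))))
  [18] S(S(S(mul(add(add(SZ, mul(Z, SSZ)), mul(SZ, Z)), add(mul(SSZ, Z), add(SSSZ, Z))))))
  [19] S(S(S(mul(add(S(add(Z, mul(Z, SSZ))), mul(SZ, Z)), add(mul(SSZ, Z), add(SSSZ, Z))))))
  [20] S(S(S(mul(S(add(add(Z, mul(Z, SSZ)), mul(SZ, Z))), add(mul(SSZ, Z), add(SSSZ, Z))))))
  [21] S(S(S(add(add(mul(SSZ, Z), add(SSSZ, Z)), mul(add(add(Z, mul(Z, SSZ)), mul(SZ, Z)), add(mul(SSZ, Z), add(SSSZ, Z)))))))
  [22] S(S(S(add(add(add(Z, mul(SZ, Z)), add(SSSZ, Z)), mul(add(add(Z, mul(Z, SSZ)), mul(SZ, Z)), add(mul(SSZ, Z), add(SSSZ, Z)))))))
  [23] S(S(S(add(add(mul(SZ, Z), add(SSSZ, Z)), mul(add(add(Z, mul(Z, SSZ)), mul(SZ, Z)), add(mul(SSZ, Z), add(SSSZ, Z)))))))
  [24] S(S(S(add(add(add(Z, mul(Z, Z)), add(SSSZ, Z)), mul(add(add(Z, mul(Z, SSZ)), mul(SZ, Z)), add(mul(SSZ, Z), add(SSSZ, Z)))))))
  [25] S(S(S(add(add(mul(Z, Z), add(SSSZ, Z)), mul(add(add(Z, mul(Z, SSZ)), mul(SZ, Z)), add(mul(SSZ, Z), add(SSSZ, Z)))))))
  [26] S(S(S(add(add(Z, add(SSSZ, Z)), mul(add(add(Z, mul(Z, SSZ)), mul(SZ, Z)), add(mul(SSZ, Z), add(SSSZ, Z)))))))
  [27] S(S(S(add(add(SSSZ, Z), mul(add(add(Z, mul(Z, SSZ)), mul(SZ, Z)), add(mul(SSZ, Z), add(SSSZ, Z)))))))
  [28] S(S(S(add(S(add(SSZ, Z)), mul(add(add(Z, mul(Z, SSZ)), mul(SZ, Z)), add(mul(SSZ, Z), add(SSSZ, Z)))))))
  [29] S(S(S(S(add(add(SSZ, Z), mul(add(add(Z, mul(Z, SSZ)), mul(SZ, Z)), add(mul(SSZ, Z), add(SSSZ, Z))))))))
  [30] S(S(S(S(add(S(add(SZ, Z)), mul(add(add(Z, mul(Z, SSZ)), mul(SZ, Z)), add(mul(SSZ, Z), add(SSSZ, Z))))))))
  [31] S(S(S(S(S(add(add(SZ, Z), mul(add(add(Z, mul(Z, SSZ)), mul(SZ, Z)), add(mul(SSZ, Z), add(SSSZ, Z)))))))))
  [32] S(S(S(S(S(add(S(add(Z, Z)), mul(add(add(Z, mul(Z, SSZ)), mul(SZ, Z)), add(mul(SSZ, Z), add(SSSZ, Z)))))))))
  [33] S(S(S(S(S(S(add(add(Z, Z), mul(add(add(Z, mul(Z, SSZ)), mul(SZ, Z)), add(mul(SSZ, Z), add(SSSZ, Z))))))))))
  [34] S(S(S(S(S(S(add(Z, mul(add(add(Z, mul(Z, SSZ)), mul(SZ, Z)), add(mul(SSZ, Z), add(SSSZ, Z))))))))))
  [35] S(S(S(S(S(S(mul(add(add(Z, mul(Z, SSZ)), mul(SZ, Z)), add(mul(SSZ, Z), add(SSSZ, Z)))))))))
  [36] S(S(S(S(S(S(mul(add(mul(Z, SSZ), mul(SZ, Z)), add(mul(SSZ, Z), add(SSSZ, Z)))))))))
  [37] S(S(S(S(S(S(mul(add(Z, mul(SZ, Z)), add(mul(SSZ, Z), add(SSSZ, Z)))))))))
  [38] S(S(S(S(S(S(mul(mul(SZ, Z), add(mul(SSZ, Z), add(SSSZ, Z)))))))))
  [39] S(S(S(S(S(S(mul(add(Z, mul(Z, Z)), add(mul(SSZ, Z), add(SSSZ, Z)))))))))
  [40] S(S(S(S(S(S(mul(mul(Z, Z), add(mul(SSZ, Z), add(SSSZ, Z)))))))))
  [41] S(S(S(S(S(S(mul(Z, add(mul(SSZ, Z), add(SSSZ, Z)))))))))
  [42] S^6(Z)

Term B:
  start: mul(add(add(SSSZ, Z), mul(Z, Z)), add(mul(Z, SSZ), add(SZ, SZ)))
  [1] mul(add(S(add(SSZ, Z)), mul(Z, Z)), add(mul(Z, SSZ), add(SZ, SZ)))
  [2] mul(S(add(add(SSZ, Z), mul(Z, Z))), add(mul(Z, SSZ), add(SZ, SZ)))
  [3] add(add(mul(Z, SSZ), add(SZ, SZ)), mul(add(add(SSZ, Z), mul(Z, Z)), add(mul(Z, SSZ), add(SZ, SZ))))
  [4] add(add(Z, add(SZ, SZ)), mul(add(add(SSZ, Z), mul(Z, Z)), add(mul(Z, SSZ), add(SZ, SZ))))
  [5] add(add(SZ, SZ), mul(add(add(SSZ, Z), mul(Z, Z)), add(mul(Z, SSZ), add(SZ, SZ))))
  [6] add(S(add(Z, SZ)), mul(add(add(SSZ, Z), mul(Z, Z)), add(mul(Z, SSZ), add(SZ, SZ))))
  [7] S(add(add(Z, SZ), mul(add(add(SSZ, Z), mul(Z, Z)), add(mul(Z, SSZ), add(SZ, SZ)))))
  [8] S(add(SZ, mul(add(add(SSZ, Z), mul(Z, Z)), add(mul(Z, SSZ), add(SZ, SZ)))))
  [9] S(S(add(Z, mul(add(add(SSZ, Z), mul(Z, Z)), add(mul(Z, SSZ), add(SZ, SZ))))))
  [10] S(S(mul(add(add(SSZ, Z), mul(Z, Z)), add(mul(Z, SSZ), add(SZ, SZ)))))
  [11] S(S(mul(add(S(add(SZ, Z)), mul(Z, Z)), add(mul(Z, SSZ), add(SZ, SZ)))))
  [12] S(S(mul(S(add(add(SZ, Z), mul(Z, Z))), add(mul(Z, SSZ), add(SZ, SZ)))))
  [13] S(S(add(add(mul(Z, SSZ), add(SZ, SZ)), mul(add(add(SZ, Z), mul(Z, Z)), add(mul(Z, SSZ), add(SZ, SZ))))))
  [14] S(S(add(add(Z, add(SZ, SZ)), mul(add(add(SZ, Z), mul(Z, Z)), add(mul(Z, SSZ), add(SZ, SZ))))))
  [15] S(S(add(add(SZ, SZ), mul(add(add(SZ, Z), mul(Z, Z)), add(mul(Z, SSZ), add(SZ, SZ))))))
  [16] S(S(add(S(add(Z, SZ)), mul(add(add(SZ, Z), mul(Z, Z)), add(mul(Z, SSZ), add(SZ, SZ))))))
  [17] S(S(S(add(add(Z, SZ), mul(add(add(SZ, Z), mul(Z, Z)), add(mul(Z, SSZ), add(SZ, SZ)))))))
  [18] S(S(S(add(SZ, mul(add(add(SZ, Z), mul(Z, Z)), add(mul(Z, SSZ), add(SZ, SZ)))))))
  [19] S(S(S(S(add(Z, mul(add(add(SZ, Z), mul(Z, Z)), add(mul(Z, SSZ), add(SZ, SZ))))))))
  [20] S(S(S(S(mul(add(add(SZ, Z), mul(Z, Z)), add(mul(Z, SSZ), add(SZ, SZ)))))))
  [21] S(S(S(S(mul(add(S(add(Z, Z)), mul(Z, Z)), add(mul(Z, SSZ), add(SZ, SZ)))))))
  [22] S(S(S(S(mul(S(add(add(Z, Z), mul(Z, Z))), add(mul(Z, SSZ), add(SZ, SZ)))))))
  [23] S(S(S(S(add(add(mul(Z, SSZ), add(SZ, SZ)), mul(add(add(Z, Z), mul(Z, Z)), add(mul(Z, SSZ), add(SZ, SZ))))))))
  [24] S(S(S(S(add(add(Z, add(SZ, SZ)), mul(add(add(Z, Z), mul(Z, Z)), add(mul(Z, SSZ), add(SZ, SZ))))))))
  [25] S(S(S(S(add(add(SZ, SZ), mul(add(add(Z, Z), mul(Z, Z)), add(mul(Z, SSZ), add(SZ, SZ))))))))
  [26] S(S(S(S(add(S(add(Z, SZ)), mul(add(add(Z, Z), mul(Z, Z)), add(mul(Z, SSZ), add(SZ, SZ))))))))
  [27] S(S(S(S(S(add(add(Z, SZ), mul(add(add(Z, Z), mul(Z, Z)), add(mul(Z, SSZ), add(SZ, SZ)))))))))
  [28] S(S(S(S(S(add(SZ, mul(add(add(Z, Z), mul(Z, Z)), add(mul(Z, SSZ), add(SZ, SZ)))))))))
  [29] S(S(S(S(S(S(add(Z, mul(add(add(Z, Z), mul(Z, Z)), add(mul(Z, SSZ), add(SZ, SZ))))))))))
  [30] S(S(S(S(S(S(mul(add(add(Z, Z), mul(Z, Z)), add(mul(Z, SSZ), add(SZ, SZ)))))))))
  [31] S(S(S(S(S(S(mul(add(Z, mul(Z, Z)), add(mul(Z, SSZ), add(SZ, SZ)))))))))
  [32] S(S(S(S(S(S(mul(mul(Z, Z), add(mul(Z, SSZ), add(SZ, SZ)))))))))
  [33] S(S(S(S(S(S(mul(Z, add(mul(Z, SSZ), add(SZ, SZ)))))))))
  [34] S^6(Z)

Answer: SAME — A ⇓ S^6(Z), B ⇓ S^6(Z)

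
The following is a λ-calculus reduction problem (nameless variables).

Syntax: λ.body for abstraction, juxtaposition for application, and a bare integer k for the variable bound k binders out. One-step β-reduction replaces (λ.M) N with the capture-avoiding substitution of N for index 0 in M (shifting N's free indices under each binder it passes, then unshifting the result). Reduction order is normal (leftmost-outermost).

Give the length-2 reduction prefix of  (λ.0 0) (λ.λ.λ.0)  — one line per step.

  start: (λ.0 0) (λ.λ.λ.0)
  →1  (λ.λ.λ.0) (λ.λ.λ.0)
  →2  λ.λ.0

Answer: after 2 steps: λ.λ.0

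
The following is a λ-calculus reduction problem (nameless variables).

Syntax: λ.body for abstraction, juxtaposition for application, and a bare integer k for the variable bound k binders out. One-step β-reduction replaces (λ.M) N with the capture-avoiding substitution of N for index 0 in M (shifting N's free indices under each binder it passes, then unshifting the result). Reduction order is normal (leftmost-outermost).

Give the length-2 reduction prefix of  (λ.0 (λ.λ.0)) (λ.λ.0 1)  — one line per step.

  start: (λ.0 (λ.λ.0)) (λ.λ.0 1)
  →1  (λ.λ.0 1) (λ.λ.0)
  →2  λ.0 (λ.λ.0)

Answer: after 2 steps: λ.0 (λ.λ.0)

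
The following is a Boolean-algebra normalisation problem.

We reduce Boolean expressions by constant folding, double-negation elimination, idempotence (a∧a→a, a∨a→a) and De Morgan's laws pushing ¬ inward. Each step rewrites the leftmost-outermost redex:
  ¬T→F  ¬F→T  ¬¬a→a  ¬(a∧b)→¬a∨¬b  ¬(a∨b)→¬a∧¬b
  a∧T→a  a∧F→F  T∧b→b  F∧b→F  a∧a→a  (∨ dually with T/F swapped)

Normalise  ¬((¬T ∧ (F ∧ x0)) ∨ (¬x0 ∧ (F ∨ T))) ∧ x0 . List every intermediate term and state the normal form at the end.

Answer: normal form = x0  (in 13 steps)

Reduction:
  start: ¬((¬T ∧ (F ∧ x0)) ∨ (¬x0 ∧ (F ∨ T))) ∧ x0
  [1] (¬(¬T ∧ (F ∧ x0)) ∧ ¬(¬x0 ∧ (F ∨ T))) ∧ x0
  [2] ((¬¬T ∨ ¬(F ∧ x0)) ∧ ¬(¬x0 ∧ (F ∨ T))) ∧ x0
  [3] ((T ∨ ¬(F ∧ x0)) ∧ ¬(¬x0 ∧ (F ∨ T))) ∧ x0
  [4] (T ∧ ¬(¬x0 ∧ (F ∨ T))) ∧ x0
  [5] ¬(¬x0 ∧ (F ∨ T)) ∧ x0
  [6] (¬¬x0 ∨ ¬(F ∨ T)) ∧ x0
  [7] (x0 ∨ ¬(F ∨ T)) ∧ x0
  [8] (x0 ∨ (¬F ∧ ¬T)) ∧ x0
  [9] (x0 ∨ (T ∧ ¬T)) ∧ x0
  [10] (x0 ∨ ¬T) ∧ x0
  [11] (x0 ∨ F) ∧ x0
  [12] x0 ∧ x0
  [13] x0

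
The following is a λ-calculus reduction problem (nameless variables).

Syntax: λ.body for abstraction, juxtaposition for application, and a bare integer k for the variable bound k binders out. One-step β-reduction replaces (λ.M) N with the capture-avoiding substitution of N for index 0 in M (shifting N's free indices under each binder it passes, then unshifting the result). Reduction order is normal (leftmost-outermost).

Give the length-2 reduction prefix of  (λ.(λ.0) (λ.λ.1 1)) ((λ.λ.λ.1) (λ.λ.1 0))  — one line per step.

Answer: after 2 steps: λ.λ.1 1

Derivation:
  start: (λ.(λ.0) (λ.λ.1 1)) ((λ.λ.λ.1) (λ.λ.1 0))
  →1  (λ.0) (λ.λ.1 1)
  →2  λ.λ.1 1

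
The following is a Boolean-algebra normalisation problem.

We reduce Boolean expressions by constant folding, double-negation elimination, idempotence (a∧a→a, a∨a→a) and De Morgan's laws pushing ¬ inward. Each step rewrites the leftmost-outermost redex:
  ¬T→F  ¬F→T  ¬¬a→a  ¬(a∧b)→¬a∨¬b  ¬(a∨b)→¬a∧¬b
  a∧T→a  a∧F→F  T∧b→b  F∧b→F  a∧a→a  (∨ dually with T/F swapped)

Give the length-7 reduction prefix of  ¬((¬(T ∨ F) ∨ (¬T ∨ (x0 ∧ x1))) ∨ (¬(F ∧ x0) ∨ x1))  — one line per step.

  start: ¬((¬(T ∨ F) ∨ (¬T ∨ (x0 ∧ x1))) ∨ (¬(F ∧ x0) ∨ x1))
  [1] ¬(¬(T ∨ F) ∨ (¬T ∨ (x0 ∧ x1))) ∧ ¬(¬(F ∧ x0) ∨ x1)
  [2] (¬¬(T ∨ F) ∧ ¬(¬T ∨ (x0 ∧ x1))) ∧ ¬(¬(F ∧ x0) ∨ x1)
  [3] ((T ∨ F) ∧ ¬(¬T ∨ (x0 ∧ x1))) ∧ ¬(¬(F ∧ x0) ∨ x1)
  [4] (T ∧ ¬(¬T ∨ (x0 ∧ x1))) ∧ ¬(¬(F ∧ x0) ∨ x1)
  [5] ¬(¬T ∨ (x0 ∧ x1)) ∧ ¬(¬(F ∧ x0) ∨ x1)
  [6] (¬¬T ∧ ¬(x0 ∧ x1)) ∧ ¬(¬(F ∧ x0) ∨ x1)
  [7] (T ∧ ¬(x0 ∧ x1)) ∧ ¬(¬(F ∧ x0) ∨ x1)

Answer: after 7 steps: (T ∧ ¬(x0 ∧ x1)) ∧ ¬(¬(F ∧ x0) ∨ x1)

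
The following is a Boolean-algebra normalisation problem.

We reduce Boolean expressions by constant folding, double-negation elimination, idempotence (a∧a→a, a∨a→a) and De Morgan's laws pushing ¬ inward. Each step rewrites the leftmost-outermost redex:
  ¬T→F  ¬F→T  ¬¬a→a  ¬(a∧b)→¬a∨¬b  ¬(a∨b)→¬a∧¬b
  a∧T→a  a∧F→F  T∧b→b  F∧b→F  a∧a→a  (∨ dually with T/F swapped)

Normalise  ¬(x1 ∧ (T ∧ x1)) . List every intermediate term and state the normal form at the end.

Answer: normal form = ¬x1  (in 5 steps)

Derivation:
  start: ¬(x1 ∧ (T ∧ x1))
  →1  ¬x1 ∨ ¬(T ∧ x1)
  →2  ¬x1 ∨ (¬T ∨ ¬x1)
  →3  ¬x1 ∨ (F ∨ ¬x1)
  →4  ¬x1 ∨ ¬x1
  →5  ¬x1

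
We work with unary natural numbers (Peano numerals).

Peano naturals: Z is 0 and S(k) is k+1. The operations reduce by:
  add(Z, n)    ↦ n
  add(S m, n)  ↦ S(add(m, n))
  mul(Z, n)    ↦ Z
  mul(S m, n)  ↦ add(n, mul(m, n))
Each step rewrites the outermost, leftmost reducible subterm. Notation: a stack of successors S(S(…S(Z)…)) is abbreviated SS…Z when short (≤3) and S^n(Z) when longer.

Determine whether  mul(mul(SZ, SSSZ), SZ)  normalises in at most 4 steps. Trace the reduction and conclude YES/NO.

Answer: NO — after 4 steps the term is S(add(Z, mul(add(SSZ, mul(Z, SSSZ)), SZ))), not yet normal

Derivation:
  start: mul(mul(SZ, SSSZ), SZ)
  step 1: mul(add(SSSZ, mul(Z, SSSZ)), SZ)
  step 2: mul(S(add(SSZ, mul(Z, SSSZ))), SZ)
  step 3: add(SZ, mul(add(SSZ, mul(Z, SSSZ)), SZ))
  step 4: S(add(Z, mul(add(SSZ, mul(Z, SSSZ)), SZ)))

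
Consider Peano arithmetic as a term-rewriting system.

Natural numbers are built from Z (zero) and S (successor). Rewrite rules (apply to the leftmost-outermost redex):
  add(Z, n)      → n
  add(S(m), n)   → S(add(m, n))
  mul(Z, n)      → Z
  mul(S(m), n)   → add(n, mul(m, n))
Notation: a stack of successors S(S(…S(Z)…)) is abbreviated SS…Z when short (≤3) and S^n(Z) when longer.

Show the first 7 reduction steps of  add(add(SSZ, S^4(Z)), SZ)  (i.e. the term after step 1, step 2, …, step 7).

  start: add(add(SSZ, S^4(Z)), SZ)
  [1] add(S(add(SZ, S^4(Z))), SZ)
  [2] S(add(add(SZ, S^4(Z)), SZ))
  [3] S(add(S(add(Z, S^4(Z))), SZ))
  [4] S(S(add(add(Z, S^4(Z)), SZ)))
  [5] S(S(add(S^4(Z), SZ)))
  [6] S(S(S(add(SSSZ, SZ))))
  [7] S(S(S(S(add(SSZ, SZ)))))

Answer: after 7 steps: S(S(S(S(add(SSZ, SZ)))))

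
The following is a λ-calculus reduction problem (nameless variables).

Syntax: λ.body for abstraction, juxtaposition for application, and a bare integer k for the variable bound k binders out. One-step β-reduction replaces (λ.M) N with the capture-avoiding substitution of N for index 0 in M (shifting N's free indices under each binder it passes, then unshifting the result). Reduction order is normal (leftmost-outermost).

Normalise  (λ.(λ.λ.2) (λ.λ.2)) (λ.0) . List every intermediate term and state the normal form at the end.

Answer: normal form = λ.λ.0  (in 2 steps)

Reduction:
  start: (λ.(λ.λ.2) (λ.λ.2)) (λ.0)
  step 1: (λ.λ.λ.0) (λ.λ.λ.0)
  step 2: λ.λ.0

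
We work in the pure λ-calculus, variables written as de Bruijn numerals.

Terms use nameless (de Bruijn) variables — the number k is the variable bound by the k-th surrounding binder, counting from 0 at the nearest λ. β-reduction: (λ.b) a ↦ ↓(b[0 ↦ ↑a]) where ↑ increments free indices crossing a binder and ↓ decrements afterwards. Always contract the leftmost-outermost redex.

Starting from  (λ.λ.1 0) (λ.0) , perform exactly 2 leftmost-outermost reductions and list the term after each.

  start: (λ.λ.1 0) (λ.0)
  [1] λ.(λ.0) 0
  [2] λ.0

Answer: after 2 steps: λ.0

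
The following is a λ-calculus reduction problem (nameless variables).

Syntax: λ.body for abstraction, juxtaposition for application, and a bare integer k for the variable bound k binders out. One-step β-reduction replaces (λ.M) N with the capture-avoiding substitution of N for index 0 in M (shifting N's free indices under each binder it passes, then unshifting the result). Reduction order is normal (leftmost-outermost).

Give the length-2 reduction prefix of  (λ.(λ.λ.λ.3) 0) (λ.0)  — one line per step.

Answer: after 2 steps: λ.λ.λ.0

Reduction:
  start: (λ.(λ.λ.λ.3) 0) (λ.0)
  [1] (λ.λ.λ.λ.0) (λ.0)
  [2] λ.λ.λ.0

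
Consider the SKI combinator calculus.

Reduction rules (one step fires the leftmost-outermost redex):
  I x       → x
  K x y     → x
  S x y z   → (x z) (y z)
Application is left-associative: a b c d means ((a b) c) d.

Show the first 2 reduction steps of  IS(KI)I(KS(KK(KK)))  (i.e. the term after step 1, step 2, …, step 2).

  start: IS(KI)I(KS(KK(KK)))
  →1  S(KI)I(KS(KK(KK)))
  →2  KI(KS(KK(KK)))(I(KS(KK(KK))))

Answer: after 2 steps: KI(KS(KK(KK)))(I(KS(KK(KK))))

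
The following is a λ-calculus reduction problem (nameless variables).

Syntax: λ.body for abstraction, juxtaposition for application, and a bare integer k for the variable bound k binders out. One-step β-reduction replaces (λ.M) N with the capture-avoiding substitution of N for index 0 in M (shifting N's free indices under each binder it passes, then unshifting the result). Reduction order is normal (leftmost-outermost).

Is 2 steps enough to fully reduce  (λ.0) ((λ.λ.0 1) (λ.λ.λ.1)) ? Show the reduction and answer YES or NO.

  start: (λ.0) ((λ.λ.0 1) (λ.λ.λ.1))
  step 1: (λ.λ.0 1) (λ.λ.λ.1)
  step 2: λ.0 (λ.λ.λ.1)

Answer: YES — reaches normal form λ.0 (λ.λ.λ.1) in 2 ≤ 2 steps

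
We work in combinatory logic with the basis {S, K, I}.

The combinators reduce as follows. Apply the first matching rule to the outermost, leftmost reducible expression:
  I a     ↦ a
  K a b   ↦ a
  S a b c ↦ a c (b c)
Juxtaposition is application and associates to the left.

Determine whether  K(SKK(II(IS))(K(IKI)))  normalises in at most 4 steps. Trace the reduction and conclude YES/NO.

Answer: NO — after 4 steps the term is K(IS(K(IKI))), not yet normal

Derivation:
  start: K(SKK(II(IS))(K(IKI)))
  step 1: K(K(II(IS))(K(II(IS)))(K(IKI)))
  step 2: K(II(IS)(K(IKI)))
  step 3: K(I(IS)(K(IKI)))
  step 4: K(IS(K(IKI)))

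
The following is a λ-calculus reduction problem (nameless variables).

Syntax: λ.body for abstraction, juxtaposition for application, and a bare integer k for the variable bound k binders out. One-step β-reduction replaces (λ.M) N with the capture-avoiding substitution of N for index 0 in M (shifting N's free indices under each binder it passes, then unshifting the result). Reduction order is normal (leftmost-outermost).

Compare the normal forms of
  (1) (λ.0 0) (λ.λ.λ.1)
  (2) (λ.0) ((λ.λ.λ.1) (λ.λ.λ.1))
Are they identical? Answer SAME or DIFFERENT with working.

Term A:
  start: (λ.0 0) (λ.λ.λ.1)
  →1  (λ.λ.λ.1) (λ.λ.λ.1)
  →2  λ.λ.1

Term B:
  start: (λ.0) ((λ.λ.λ.1) (λ.λ.λ.1))
  →1  (λ.λ.λ.1) (λ.λ.λ.1)
  →2  λ.λ.1

Answer: SAME — A ⇓ λ.λ.1, B ⇓ λ.λ.1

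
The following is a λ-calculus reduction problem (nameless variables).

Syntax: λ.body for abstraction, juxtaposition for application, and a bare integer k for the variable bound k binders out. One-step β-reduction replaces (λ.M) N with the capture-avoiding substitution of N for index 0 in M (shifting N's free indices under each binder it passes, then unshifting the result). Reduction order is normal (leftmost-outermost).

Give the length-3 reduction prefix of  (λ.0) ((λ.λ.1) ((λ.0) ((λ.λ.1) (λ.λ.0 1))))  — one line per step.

  start: (λ.0) ((λ.λ.1) ((λ.0) ((λ.λ.1) (λ.λ.0 1))))
  step 1: (λ.λ.1) ((λ.0) ((λ.λ.1) (λ.λ.0 1)))
  step 2: λ.(λ.0) ((λ.λ.1) (λ.λ.0 1))
  step 3: λ.(λ.λ.1) (λ.λ.0 1)

Answer: after 3 steps: λ.(λ.λ.1) (λ.λ.0 1)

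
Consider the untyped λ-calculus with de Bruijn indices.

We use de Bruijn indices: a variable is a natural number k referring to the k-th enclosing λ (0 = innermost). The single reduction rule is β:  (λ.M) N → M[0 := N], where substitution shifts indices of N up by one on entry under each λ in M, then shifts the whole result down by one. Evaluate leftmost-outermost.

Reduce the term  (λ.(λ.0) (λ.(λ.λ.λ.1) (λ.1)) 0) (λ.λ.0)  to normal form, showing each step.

Answer: normal form = λ.λ.1  (in 4 steps)

Reduction:
  start: (λ.(λ.0) (λ.(λ.λ.λ.1) (λ.1)) 0) (λ.λ.0)
  [1] (λ.0) (λ.(λ.λ.λ.1) (λ.1)) (λ.λ.0)
  [2] (λ.(λ.λ.λ.1) (λ.1)) (λ.λ.0)
  [3] (λ.λ.λ.1) (λ.λ.λ.0)
  [4] λ.λ.1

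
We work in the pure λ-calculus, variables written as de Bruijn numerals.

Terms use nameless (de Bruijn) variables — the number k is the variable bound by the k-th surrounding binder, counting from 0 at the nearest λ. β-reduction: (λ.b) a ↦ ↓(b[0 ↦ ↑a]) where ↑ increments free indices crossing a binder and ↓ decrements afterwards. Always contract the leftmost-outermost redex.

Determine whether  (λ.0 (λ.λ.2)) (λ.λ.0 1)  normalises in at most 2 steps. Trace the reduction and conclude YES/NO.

  start: (λ.0 (λ.λ.2)) (λ.λ.0 1)
  [1] (λ.λ.0 1) (λ.λ.λ.λ.0 1)
  [2] λ.0 (λ.λ.λ.λ.0 1)

Answer: YES — reaches normal form λ.0 (λ.λ.λ.λ.0 1) in 2 ≤ 2 steps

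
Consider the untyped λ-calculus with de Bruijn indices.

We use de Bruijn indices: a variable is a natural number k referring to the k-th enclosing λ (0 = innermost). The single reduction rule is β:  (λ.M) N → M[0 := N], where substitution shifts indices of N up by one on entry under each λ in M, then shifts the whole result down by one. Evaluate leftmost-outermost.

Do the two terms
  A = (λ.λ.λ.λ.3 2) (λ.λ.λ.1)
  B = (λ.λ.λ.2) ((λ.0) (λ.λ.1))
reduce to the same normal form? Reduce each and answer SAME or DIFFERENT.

Term A:
  start: (λ.λ.λ.λ.3 2) (λ.λ.λ.1)
  step 1: λ.λ.λ.(λ.λ.λ.1) 2
  step 2: λ.λ.λ.λ.λ.1

Term B:
  start: (λ.λ.λ.2) ((λ.0) (λ.λ.1))
  step 1: λ.λ.(λ.0) (λ.λ.1)
  step 2: λ.λ.λ.λ.1

Answer: DIFFERENT — A ⇓ λ.λ.λ.λ.λ.1, B ⇓ λ.λ.λ.λ.1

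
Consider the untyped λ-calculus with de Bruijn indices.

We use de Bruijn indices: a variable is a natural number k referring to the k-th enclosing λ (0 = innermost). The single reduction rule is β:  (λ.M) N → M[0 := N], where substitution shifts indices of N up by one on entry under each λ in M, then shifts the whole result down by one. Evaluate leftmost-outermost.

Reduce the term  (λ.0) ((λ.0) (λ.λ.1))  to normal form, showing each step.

  start: (λ.0) ((λ.0) (λ.λ.1))
  step 1: (λ.0) (λ.λ.1)
  step 2: λ.λ.1

Answer: normal form = λ.λ.1  (in 2 steps)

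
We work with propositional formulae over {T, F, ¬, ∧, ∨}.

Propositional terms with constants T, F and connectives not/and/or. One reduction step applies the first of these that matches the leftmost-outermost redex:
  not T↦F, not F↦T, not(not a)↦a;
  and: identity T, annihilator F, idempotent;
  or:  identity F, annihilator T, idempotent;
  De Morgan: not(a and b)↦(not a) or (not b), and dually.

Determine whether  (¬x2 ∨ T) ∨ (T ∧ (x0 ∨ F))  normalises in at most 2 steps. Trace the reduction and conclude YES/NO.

Answer: YES — reaches normal form T in 2 ≤ 2 steps

Working:
  start: (¬x2 ∨ T) ∨ (T ∧ (x0 ∨ F))
  step 1: T ∨ (T ∧ (x0 ∨ F))
  step 2: T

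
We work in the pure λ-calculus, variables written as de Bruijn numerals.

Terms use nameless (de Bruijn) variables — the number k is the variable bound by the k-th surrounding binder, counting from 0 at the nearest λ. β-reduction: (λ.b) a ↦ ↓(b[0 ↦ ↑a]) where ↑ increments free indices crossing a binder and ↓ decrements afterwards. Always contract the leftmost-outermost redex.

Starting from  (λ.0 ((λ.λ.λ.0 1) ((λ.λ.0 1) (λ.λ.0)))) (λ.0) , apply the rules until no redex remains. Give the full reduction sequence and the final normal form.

  start: (λ.0 ((λ.λ.λ.0 1) ((λ.λ.0 1) (λ.λ.0)))) (λ.0)
  →1  (λ.0) ((λ.λ.λ.0 1) ((λ.λ.0 1) (λ.λ.0)))
  →2  (λ.λ.λ.0 1) ((λ.λ.0 1) (λ.λ.0))
  →3  λ.λ.0 1

Answer: normal form = λ.λ.0 1  (in 3 steps)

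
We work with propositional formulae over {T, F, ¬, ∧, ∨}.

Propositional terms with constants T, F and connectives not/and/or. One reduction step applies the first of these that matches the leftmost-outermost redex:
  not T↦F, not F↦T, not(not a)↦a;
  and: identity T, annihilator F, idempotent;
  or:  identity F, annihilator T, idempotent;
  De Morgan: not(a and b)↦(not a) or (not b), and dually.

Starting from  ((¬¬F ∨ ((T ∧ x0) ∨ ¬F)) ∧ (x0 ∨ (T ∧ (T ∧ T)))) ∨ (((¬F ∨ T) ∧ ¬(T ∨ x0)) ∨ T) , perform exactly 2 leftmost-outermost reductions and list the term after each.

Answer: after 2 steps: (((T ∧ x0) ∨ ¬F) ∧ (x0 ∨ (T ∧ (T ∧ T)))) ∨ (((¬F ∨ T) ∧ ¬(T ∨ x0)) ∨ T)

Working:
  start: ((¬¬F ∨ ((T ∧ x0) ∨ ¬F)) ∧ (x0 ∨ (T ∧ (T ∧ T)))) ∨ (((¬F ∨ T) ∧ ¬(T ∨ x0)) ∨ T)
  →1  ((F ∨ ((T ∧ x0) ∨ ¬F)) ∧ (x0 ∨ (T ∧ (T ∧ T)))) ∨ (((¬F ∨ T) ∧ ¬(T ∨ x0)) ∨ T)
  →2  (((T ∧ x0) ∨ ¬F) ∧ (x0 ∨ (T ∧ (T ∧ T)))) ∨ (((¬F ∨ T) ∧ ¬(T ∨ x0)) ∨ T)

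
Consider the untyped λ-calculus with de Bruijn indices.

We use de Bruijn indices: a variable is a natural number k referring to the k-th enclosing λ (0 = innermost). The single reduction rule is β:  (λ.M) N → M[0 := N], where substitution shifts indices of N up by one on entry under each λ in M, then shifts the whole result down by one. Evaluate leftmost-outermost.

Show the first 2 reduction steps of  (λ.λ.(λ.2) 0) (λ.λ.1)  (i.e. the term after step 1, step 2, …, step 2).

  start: (λ.λ.(λ.2) 0) (λ.λ.1)
  [1] λ.(λ.λ.λ.1) 0
  [2] λ.λ.λ.1

Answer: after 2 steps: λ.λ.λ.1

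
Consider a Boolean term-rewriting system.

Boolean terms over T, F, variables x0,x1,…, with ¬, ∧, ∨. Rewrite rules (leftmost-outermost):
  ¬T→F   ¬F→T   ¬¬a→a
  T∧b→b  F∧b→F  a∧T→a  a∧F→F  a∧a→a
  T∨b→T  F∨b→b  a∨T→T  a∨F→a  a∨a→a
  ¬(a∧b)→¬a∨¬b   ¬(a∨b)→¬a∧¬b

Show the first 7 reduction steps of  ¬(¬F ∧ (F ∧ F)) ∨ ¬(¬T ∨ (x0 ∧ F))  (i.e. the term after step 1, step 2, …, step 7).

  start: ¬(¬F ∧ (F ∧ F)) ∨ ¬(¬T ∨ (x0 ∧ F))
  [1] (¬¬F ∨ ¬(F ∧ F)) ∨ ¬(¬T ∨ (x0 ∧ F))
  [2] (F ∨ ¬(F ∧ F)) ∨ ¬(¬T ∨ (x0 ∧ F))
  [3] ¬(F ∧ F) ∨ ¬(¬T ∨ (x0 ∧ F))
  [4] (¬F ∨ ¬F) ∨ ¬(¬T ∨ (x0 ∧ F))
  [5] ¬F ∨ ¬(¬T ∨ (x0 ∧ F))
  [6] T ∨ ¬(¬T ∨ (x0 ∧ F))
  [7] T

Answer: after 7 steps: T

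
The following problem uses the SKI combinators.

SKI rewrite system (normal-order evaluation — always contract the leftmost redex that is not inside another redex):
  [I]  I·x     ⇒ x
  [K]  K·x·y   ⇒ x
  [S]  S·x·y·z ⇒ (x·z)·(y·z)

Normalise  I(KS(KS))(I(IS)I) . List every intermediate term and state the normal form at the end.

  start: I(KS(KS))(I(IS)I)
  [1] KS(KS)(I(IS)I)
  [2] S(I(IS)I)
  [3] S(ISI)
  [4] S(SI)

Answer: normal form = S(SI)  (in 4 steps)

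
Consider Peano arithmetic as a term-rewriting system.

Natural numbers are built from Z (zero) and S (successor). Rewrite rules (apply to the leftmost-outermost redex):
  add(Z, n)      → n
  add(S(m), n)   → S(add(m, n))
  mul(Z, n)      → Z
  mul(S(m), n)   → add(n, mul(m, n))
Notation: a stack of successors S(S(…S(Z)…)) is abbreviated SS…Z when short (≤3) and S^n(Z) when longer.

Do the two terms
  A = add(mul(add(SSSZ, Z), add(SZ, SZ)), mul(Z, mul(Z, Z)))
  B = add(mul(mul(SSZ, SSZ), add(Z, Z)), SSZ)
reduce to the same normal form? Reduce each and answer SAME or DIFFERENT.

Term A:
  start: add(mul(add(SSSZ, Z), add(SZ, SZ)), mul(Z, mul(Z, Z)))
  [1] add(mul(S(add(SSZ, Z)), add(SZ, SZ)), mul(Z, mul(Z, Z)))
  [2] add(add(add(SZ, SZ), mul(add(SSZ, Z), add(SZ, SZ))), mul(Z, mul(Z, Z)))
  [3] add(add(S(add(Z, SZ)), mul(add(SSZ, Z), add(SZ, SZ))), mul(Z, mul(Z, Z)))
  [4] add(S(add(add(Z, SZ), mul(add(SSZ, Z), add(SZ, SZ)))), mul(Z, mul(Z, Z)))
  [5] S(add(add(add(Z, SZ), mul(add(SSZ, Z), add(SZ, SZ))), mul(Z, mul(Z, Z))))
  [6] S(add(add(SZ, mul(add(SSZ, Z), add(SZ, SZ))), mul(Z, mul(Z, Z))))
  [7] S(add(S(add(Z, mul(add(SSZ, Z), add(SZ, SZ)))), mul(Z, mul(Z, Z))))
  [8] S(S(add(add(Z, mul(add(SSZ, Z), add(SZ, SZ))), mul(Z, mul(Z, Z)))))
  [9] S(S(add(mul(add(SSZ, Z), add(SZ, SZ)), mul(Z, mul(Z, Z)))))
  [10] S(S(add(mul(S(add(SZ, Z)), add(SZ, SZ)), mul(Z, mul(Z, Z)))))
  [11] S(S(add(add(add(SZ, SZ), mul(add(SZ, Z), add(SZ, SZ))), mul(Z, mul(Z, Z)))))
  [12] S(S(add(add(S(add(Z, SZ)), mul(add(SZ, Z), add(SZ, SZ))), mul(Z, mul(Z, Z)))))
  [13] S(S(add(S(add(add(Z, SZ), mul(add(SZ, Z), add(SZ, SZ)))), mul(Z, mul(Z, Z)))))
  [14] S(S(S(add(add(add(Z, SZ), mul(add(SZ, Z), add(SZ, SZ))), mul(Z, mul(Z, Z))))))
  [15] S(S(S(add(add(SZ, mul(add(SZ, Z), add(SZ, SZ))), mul(Z, mul(Z, Z))))))
  [16] S(S(S(add(S(add(Z, mul(add(SZ, Z), add(SZ, SZ)))), mul(Z, mul(Z, Z))))))
  [17] S(S(S(S(add(add(Z, mul(add(SZ, Z), add(SZ, SZ))), mul(Z, mul(Z, Z)))))))
  [18] S(S(S(S(add(mul(add(SZ, Z), add(SZ, SZ)), mul(Z, mul(Z, Z)))))))
  [19] S(S(S(S(add(mul(S(add(Z, Z)), add(SZ, SZ)), mul(Z, mul(Z, Z)))))))
  [20] S(S(S(S(add(add(add(SZ, SZ), mul(add(Z, Z), add(SZ, SZ))), mul(Z, mul(Z, Z)))))))
  [21] S(S(S(S(add(add(S(add(Z, SZ)), mul(add(Z, Z), add(SZ, SZ))), mul(Z, mul(Z, Z)))))))
  [22] S(S(S(S(add(S(add(add(Z, SZ), mul(add(Z, Z), add(SZ, SZ)))), mul(Z, mul(Z, Z)))))))
  [23] S(S(S(S(S(add(add(add(Z, SZ), mul(add(Z, Z), add(SZ, SZ))), mul(Z, mul(Z, Z))))))))
  [24] S(S(S(S(S(add(add(SZ, mul(add(Z, Z), add(SZ, SZ))), mul(Z, mul(Z, Z))))))))
  [25] S(S(S(S(S(add(S(add(Z, mul(add(Z, Z), add(SZ, SZ)))), mul(Z, mul(Z, Z))))))))
  [26] S(S(S(S(S(S(add(add(Z, mul(add(Z, Z), add(SZ, SZ))), mul(Z, mul(Z, Z)))))))))
  [27] S(S(S(S(S(S(add(mul(add(Z, Z), add(SZ, SZ)), mul(Z, mul(Z, Z)))))))))
  [28] S(S(S(S(S(S(add(mul(Z, add(SZ, SZ)), mul(Z, mul(Z, Z)))))))))
  [29] S(S(S(S(S(S(add(Z, mul(Z, mul(Z, Z)))))))))
  [30] S(S(S(S(S(S(mul(Z, mul(Z, Z))))))))
  [31] S^6(Z)

Term B:
  start: add(mul(mul(SSZ, SSZ), add(Z, Z)), SSZ)
  [1] add(mul(add(SSZ, mul(SZ, SSZ)), add(Z, Z)), SSZ)
  [2] add(mul(S(add(SZ, mul(SZ, SSZ))), add(Z, Z)), SSZ)
  [3] add(add(add(Z, Z), mul(add(SZ, mul(SZ, SSZ)), add(Z, Z))), SSZ)
  [4] add(add(Z, mul(add(SZ, mul(SZ, SSZ)), add(Z, Z))), SSZ)
  [5] add(mul(add(SZ, mul(SZ, SSZ)), add(Z, Z)), SSZ)
  [6] add(mul(S(add(Z, mul(SZ, SSZ))), add(Z, Z)), SSZ)
  [7] add(add(add(Z, Z), mul(add(Z, mul(SZ, SSZ)), add(Z, Z))), SSZ)
  [8] add(add(Z, mul(add(Z, mul(SZ, SSZ)), add(Z, Z))), SSZ)
  [9] add(mul(add(Z, mul(SZ, SSZ)), add(Z, Z)), SSZ)
  [10] add(mul(mul(SZ, SSZ), add(Z, Z)), SSZ)
  [11] add(mul(add(SSZ, mul(Z, SSZ)), add(Z, Z)), SSZ)
  [12] add(mul(S(add(SZ, mul(Z, SSZ))), add(Z, Z)), SSZ)
  [13] add(add(add(Z, Z), mul(add(SZ, mul(Z, SSZ)), add(Z, Z))), SSZ)
  [14] add(add(Z, mul(add(SZ, mul(Z, SSZ)), add(Z, Z))), SSZ)
  [15] add(mul(add(SZ, mul(Z, SSZ)), add(Z, Z)), SSZ)
  [16] add(mul(S(add(Z, mul(Z, SSZ))), add(Z, Z)), SSZ)
  [17] add(add(add(Z, Z), mul(add(Z, mul(Z, SSZ)), add(Z, Z))), SSZ)
  [18] add(add(Z, mul(add(Z, mul(Z, SSZ)), add(Z, Z))), SSZ)
  [19] add(mul(add(Z, mul(Z, SSZ)), add(Z, Z)), SSZ)
  [20] add(mul(mul(Z, SSZ), add(Z, Z)), SSZ)
  [21] add(mul(Z, add(Z, Z)), SSZ)
  [22] add(Z, SSZ)
  [23] SSZ

Answer: DIFFERENT — A ⇓ S^6(Z), B ⇓ SSZ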